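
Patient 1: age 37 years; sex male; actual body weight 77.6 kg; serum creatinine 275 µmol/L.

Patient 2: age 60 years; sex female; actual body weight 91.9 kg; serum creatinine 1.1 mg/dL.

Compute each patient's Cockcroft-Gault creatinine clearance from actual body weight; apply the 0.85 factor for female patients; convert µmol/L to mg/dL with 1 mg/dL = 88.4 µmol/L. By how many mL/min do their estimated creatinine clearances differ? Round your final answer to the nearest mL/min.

43 mL/min

Patient 1: SCr = 275 / 88.4 = 3.111 mg/dL
Patient 1: CrCl = (140 − 37) × 77.6 / (72 × 3.111) = 7992.8 / 223.99 ≈ 35.7 mL/min
Patient 2: CrCl = (140 − 60) × 91.9 / (72 × 1.1) × 0.85 = 7352.0 / 79.20 × 0.85 ≈ 78.9 mL/min
|35.7 − 78.9| = 43.2 mL/min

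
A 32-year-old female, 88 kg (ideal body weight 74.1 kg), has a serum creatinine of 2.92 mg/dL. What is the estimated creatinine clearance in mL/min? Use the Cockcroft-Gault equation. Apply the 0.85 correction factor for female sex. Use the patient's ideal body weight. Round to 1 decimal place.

32.4 mL/min

CrCl = (140 − 32) × 74.1 / (72 × 2.92) × 0.85 = 8002.8 / 210.24 × 0.85 ≈ 32.4 mL/min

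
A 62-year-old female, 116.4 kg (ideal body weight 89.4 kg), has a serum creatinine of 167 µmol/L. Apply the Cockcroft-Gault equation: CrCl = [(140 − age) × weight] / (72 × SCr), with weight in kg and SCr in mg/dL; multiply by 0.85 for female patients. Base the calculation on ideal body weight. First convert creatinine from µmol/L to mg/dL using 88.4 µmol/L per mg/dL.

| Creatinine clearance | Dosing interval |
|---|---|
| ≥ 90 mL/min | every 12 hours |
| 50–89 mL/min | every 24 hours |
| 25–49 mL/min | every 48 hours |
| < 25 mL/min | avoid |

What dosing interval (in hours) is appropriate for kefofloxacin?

SCr = 167 / 88.4 = 1.889 mg/dL
CrCl = (140 − 62) × 89.4 / (72 × 1.889) × 0.85 = 6973.2 / 136.01 × 0.85 ≈ 43.6 mL/min
CrCl ≈ 44 mL/min → bracket 25–49 mL/min → every 48 hours.

every 48 hours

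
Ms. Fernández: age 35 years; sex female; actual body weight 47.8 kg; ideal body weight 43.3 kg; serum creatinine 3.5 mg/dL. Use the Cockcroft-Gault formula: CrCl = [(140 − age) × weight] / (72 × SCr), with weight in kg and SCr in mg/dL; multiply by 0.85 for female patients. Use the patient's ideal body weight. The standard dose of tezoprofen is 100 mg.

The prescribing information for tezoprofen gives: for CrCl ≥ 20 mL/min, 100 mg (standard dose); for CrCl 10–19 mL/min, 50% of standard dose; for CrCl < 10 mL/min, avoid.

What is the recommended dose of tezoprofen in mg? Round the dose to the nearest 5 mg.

CrCl = (140 − 35) × 43.3 / (72 × 3.5) × 0.85 = 4546.5 / 252.00 × 0.85 ≈ 15.3 mL/min
CrCl ≈ 15 mL/min → bracket 10–19 mL/min.
50% of 100 mg = 50 mg

50 mg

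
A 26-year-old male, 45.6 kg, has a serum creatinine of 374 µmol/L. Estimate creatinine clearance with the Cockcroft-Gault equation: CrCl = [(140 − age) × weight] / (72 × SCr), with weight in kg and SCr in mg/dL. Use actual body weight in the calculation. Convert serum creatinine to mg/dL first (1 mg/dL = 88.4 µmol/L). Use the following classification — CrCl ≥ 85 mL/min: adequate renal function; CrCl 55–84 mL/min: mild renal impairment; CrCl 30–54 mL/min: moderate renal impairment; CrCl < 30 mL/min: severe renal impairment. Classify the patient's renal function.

SCr = 374 / 88.4 = 4.231 mg/dL
CrCl = (140 − 26) × 45.6 / (72 × 4.231) = 5198.4 / 304.63 ≈ 17.1 mL/min
17 mL/min falls in the 'severe renal impairment' range.

severe renal impairment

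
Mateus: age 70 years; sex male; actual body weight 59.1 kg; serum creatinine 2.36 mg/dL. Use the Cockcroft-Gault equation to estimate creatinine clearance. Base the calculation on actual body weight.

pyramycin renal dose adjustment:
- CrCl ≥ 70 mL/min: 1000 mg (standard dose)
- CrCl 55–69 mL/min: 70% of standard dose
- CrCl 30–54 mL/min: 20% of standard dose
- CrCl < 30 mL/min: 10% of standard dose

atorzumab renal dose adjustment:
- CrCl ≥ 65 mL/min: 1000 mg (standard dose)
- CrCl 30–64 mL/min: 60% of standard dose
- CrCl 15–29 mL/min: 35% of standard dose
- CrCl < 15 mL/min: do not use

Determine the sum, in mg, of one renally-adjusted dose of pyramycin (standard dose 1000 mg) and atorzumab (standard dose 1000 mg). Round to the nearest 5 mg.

CrCl = (140 − 70) × 59.1 / (72 × 2.36) = 4137.0 / 169.92 ≈ 24.3 mL/min
CrCl ≈ 24 mL/min.
pyramycin: < 30 mL/min → 10% of 1000 mg = 100 mg.
atorzumab: 15–29 mL/min → 35% of 1000 mg = 350 mg.
Total = 100 + 350 = 450 mg.

450 mg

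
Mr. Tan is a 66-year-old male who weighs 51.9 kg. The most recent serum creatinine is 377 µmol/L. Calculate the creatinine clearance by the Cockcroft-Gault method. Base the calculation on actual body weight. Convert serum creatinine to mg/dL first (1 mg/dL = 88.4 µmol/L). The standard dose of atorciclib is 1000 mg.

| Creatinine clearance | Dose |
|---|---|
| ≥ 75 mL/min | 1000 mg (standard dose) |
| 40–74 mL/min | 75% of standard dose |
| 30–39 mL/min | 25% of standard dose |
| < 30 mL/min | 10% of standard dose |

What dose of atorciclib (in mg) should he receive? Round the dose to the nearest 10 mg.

100 mg

SCr = 377 / 88.4 = 4.265 mg/dL
CrCl = (140 − 66) × 51.9 / (72 × 4.265) = 3840.6 / 307.08 ≈ 12.5 mL/min
CrCl ≈ 13 mL/min → bracket < 30 mL/min.
10% of 1000 mg = 100 mg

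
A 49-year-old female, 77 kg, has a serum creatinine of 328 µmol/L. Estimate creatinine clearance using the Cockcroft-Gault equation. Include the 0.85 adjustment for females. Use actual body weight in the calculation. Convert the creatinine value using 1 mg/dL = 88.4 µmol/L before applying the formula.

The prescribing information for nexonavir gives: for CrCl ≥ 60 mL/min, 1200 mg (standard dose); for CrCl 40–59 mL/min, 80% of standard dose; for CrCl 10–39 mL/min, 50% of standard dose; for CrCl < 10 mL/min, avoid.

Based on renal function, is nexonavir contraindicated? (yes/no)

no

SCr = 328 / 88.4 = 3.71 mg/dL
CrCl = (140 − 49) × 77 / (72 × 3.71) × 0.85 = 7007.0 / 267.12 × 0.85 ≈ 22.3 mL/min
CrCl ≈ 22 mL/min, which is ≥ 10 mL/min.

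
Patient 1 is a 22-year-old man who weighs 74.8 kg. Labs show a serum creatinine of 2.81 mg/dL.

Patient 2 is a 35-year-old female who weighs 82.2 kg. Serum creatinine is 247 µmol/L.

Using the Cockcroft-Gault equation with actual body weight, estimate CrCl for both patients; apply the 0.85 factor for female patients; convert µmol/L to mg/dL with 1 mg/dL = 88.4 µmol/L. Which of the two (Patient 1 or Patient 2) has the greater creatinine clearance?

Patient 1: CrCl = (140 − 22) × 74.8 / (72 × 2.81) = 8826.4 / 202.32 ≈ 43.6 mL/min
Patient 2: SCr = 247 / 88.4 = 2.794 mg/dL
Patient 2: CrCl = (140 − 35) × 82.2 / (72 × 2.794) × 0.85 = 8631.0 / 201.17 × 0.85 ≈ 36.5 mL/min
43.6 vs 36.5 mL/min → Patient 1 is higher.

Patient 1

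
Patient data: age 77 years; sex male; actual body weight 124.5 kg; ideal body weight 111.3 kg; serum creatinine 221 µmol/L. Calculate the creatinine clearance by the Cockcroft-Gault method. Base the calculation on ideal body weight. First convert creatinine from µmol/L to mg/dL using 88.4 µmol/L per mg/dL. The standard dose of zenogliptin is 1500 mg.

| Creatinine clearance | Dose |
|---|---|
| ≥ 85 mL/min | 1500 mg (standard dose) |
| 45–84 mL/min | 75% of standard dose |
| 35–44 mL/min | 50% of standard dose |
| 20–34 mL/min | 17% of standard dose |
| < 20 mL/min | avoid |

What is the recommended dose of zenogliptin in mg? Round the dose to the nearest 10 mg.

750 mg

SCr = 221 / 88.4 = 2.5 mg/dL
CrCl = (140 − 77) × 111.3 / (72 × 2.5) = 7011.9 / 180.00 ≈ 39.0 mL/min
CrCl ≈ 39 mL/min → bracket 35–44 mL/min.
50% of 1500 mg = 750 mg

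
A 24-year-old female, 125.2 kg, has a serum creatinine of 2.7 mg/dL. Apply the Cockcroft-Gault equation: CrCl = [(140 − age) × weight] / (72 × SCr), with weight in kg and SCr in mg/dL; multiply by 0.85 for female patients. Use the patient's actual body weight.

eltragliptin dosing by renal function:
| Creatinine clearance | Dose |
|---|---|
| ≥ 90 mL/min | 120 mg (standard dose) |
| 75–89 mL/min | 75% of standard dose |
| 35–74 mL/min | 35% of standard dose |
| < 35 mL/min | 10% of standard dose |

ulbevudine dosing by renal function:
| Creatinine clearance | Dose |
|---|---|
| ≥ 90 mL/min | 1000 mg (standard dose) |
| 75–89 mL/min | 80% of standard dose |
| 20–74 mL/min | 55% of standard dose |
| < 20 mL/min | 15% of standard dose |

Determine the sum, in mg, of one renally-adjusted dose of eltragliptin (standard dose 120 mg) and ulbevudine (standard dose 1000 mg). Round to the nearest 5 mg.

590 mg

CrCl = (140 − 24) × 125.2 / (72 × 2.7) × 0.85 = 14523.2 / 194.40 × 0.85 ≈ 63.5 mL/min
CrCl ≈ 64 mL/min.
eltragliptin: 35–74 mL/min → 35% of 120 mg = 42 mg.
ulbevudine: 20–74 mL/min → 55% of 1000 mg = 550 mg.
Total = 42 + 550 = 592 mg.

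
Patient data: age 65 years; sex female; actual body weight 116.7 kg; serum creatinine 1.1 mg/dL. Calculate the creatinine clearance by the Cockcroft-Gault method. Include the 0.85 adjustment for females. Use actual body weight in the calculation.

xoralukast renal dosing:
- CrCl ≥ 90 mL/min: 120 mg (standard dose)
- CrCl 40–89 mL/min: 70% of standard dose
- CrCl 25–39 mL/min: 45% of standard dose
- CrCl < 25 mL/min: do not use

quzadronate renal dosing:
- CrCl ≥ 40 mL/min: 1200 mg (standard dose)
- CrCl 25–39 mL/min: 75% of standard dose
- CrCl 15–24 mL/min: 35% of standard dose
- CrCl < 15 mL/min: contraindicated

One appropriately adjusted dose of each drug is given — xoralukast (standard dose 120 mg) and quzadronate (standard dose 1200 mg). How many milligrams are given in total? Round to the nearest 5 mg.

1320 mg

CrCl = (140 − 65) × 116.7 / (72 × 1.1) × 0.85 = 8752.5 / 79.20 × 0.85 ≈ 93.9 mL/min
CrCl ≈ 94 mL/min.
xoralukast: ≥ 90 mL/min → 100% of 120 mg = 120 mg.
quzadronate: ≥ 40 mL/min → 100% of 1200 mg = 1200 mg.
Total = 120 + 1200 = 1320 mg.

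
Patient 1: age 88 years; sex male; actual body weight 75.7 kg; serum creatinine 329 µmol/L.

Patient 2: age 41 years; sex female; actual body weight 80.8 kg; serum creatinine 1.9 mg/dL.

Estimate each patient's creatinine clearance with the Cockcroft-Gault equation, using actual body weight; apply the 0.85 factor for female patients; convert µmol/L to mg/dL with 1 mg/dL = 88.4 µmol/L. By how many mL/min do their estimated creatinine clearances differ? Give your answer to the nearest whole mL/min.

35 mL/min

Patient 1: SCr = 329 / 88.4 = 3.722 mg/dL
Patient 1: CrCl = (140 − 88) × 75.7 / (72 × 3.722) = 3936.4 / 267.98 ≈ 14.7 mL/min
Patient 2: CrCl = (140 − 41) × 80.8 / (72 × 1.9) × 0.85 = 7999.2 / 136.80 × 0.85 ≈ 49.7 mL/min
|14.7 − 49.7| = 35.0 mL/min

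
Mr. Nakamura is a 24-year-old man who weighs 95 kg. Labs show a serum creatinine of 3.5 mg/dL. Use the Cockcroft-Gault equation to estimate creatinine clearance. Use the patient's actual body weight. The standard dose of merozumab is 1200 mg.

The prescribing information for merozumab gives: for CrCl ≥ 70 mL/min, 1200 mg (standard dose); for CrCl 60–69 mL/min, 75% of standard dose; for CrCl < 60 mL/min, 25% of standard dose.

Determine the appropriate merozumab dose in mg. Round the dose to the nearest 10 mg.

CrCl = (140 − 24) × 95 / (72 × 3.5) = 11020.0 / 252.00 ≈ 43.7 mL/min
CrCl ≈ 44 mL/min → bracket < 60 mL/min.
25% of 1200 mg = 300 mg

300 mg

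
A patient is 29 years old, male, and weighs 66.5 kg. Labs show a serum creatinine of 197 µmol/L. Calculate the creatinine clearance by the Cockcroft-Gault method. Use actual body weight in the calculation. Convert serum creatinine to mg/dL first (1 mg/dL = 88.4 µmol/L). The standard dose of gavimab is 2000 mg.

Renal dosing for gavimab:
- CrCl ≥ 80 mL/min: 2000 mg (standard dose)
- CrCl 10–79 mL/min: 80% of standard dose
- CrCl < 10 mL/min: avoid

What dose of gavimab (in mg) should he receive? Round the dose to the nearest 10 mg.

1600 mg

SCr = 197 / 88.4 = 2.229 mg/dL
CrCl = (140 − 29) × 66.5 / (72 × 2.229) = 7381.5 / 160.49 ≈ 46.0 mL/min
CrCl ≈ 46 mL/min → bracket 10–79 mL/min.
80% of 2000 mg = 1600 mg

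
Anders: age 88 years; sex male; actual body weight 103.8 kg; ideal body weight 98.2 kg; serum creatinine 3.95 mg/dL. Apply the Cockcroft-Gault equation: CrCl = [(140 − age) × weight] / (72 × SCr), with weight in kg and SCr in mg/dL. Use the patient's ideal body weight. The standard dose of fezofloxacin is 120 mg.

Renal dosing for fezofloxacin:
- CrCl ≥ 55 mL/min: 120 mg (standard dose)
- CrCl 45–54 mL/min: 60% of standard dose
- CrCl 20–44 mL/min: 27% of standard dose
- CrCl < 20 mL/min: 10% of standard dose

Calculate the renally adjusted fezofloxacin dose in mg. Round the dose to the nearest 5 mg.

10 mg

CrCl = (140 − 88) × 98.2 / (72 × 3.95) = 5106.4 / 284.40 ≈ 18.0 mL/min
CrCl ≈ 18 mL/min → bracket < 20 mL/min.
10% of 120 mg = 12 mg → 10 mg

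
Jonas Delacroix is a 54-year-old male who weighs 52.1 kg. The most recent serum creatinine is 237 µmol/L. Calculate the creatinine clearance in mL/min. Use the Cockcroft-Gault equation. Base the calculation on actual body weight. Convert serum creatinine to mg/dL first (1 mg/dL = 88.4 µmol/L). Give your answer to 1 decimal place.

SCr = 237 / 88.4 = 2.681 mg/dL
CrCl = (140 − 54) × 52.1 / (72 × 2.681) = 4480.6 / 193.03 ≈ 23.2 mL/min

23.2 mL/min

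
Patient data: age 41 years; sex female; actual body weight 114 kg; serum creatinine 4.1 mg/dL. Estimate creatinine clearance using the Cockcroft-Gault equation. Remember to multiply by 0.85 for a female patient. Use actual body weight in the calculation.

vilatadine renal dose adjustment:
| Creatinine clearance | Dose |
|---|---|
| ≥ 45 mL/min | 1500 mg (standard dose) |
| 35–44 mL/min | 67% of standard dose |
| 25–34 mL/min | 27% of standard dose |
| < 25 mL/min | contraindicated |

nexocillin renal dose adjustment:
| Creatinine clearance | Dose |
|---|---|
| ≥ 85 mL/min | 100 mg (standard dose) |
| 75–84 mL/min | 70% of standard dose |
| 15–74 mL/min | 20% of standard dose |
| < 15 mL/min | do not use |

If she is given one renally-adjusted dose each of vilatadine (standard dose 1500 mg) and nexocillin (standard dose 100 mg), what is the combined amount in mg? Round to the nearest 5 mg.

CrCl = (140 − 41) × 114 / (72 × 4.1) × 0.85 = 11286.0 / 295.20 × 0.85 ≈ 32.5 mL/min
CrCl ≈ 32 mL/min.
vilatadine: 25–34 mL/min → 27% of 1500 mg = 405 mg.
nexocillin: 15–74 mL/min → 20% of 100 mg = 20 mg.
Total = 405 + 20 = 425 mg.

425 mg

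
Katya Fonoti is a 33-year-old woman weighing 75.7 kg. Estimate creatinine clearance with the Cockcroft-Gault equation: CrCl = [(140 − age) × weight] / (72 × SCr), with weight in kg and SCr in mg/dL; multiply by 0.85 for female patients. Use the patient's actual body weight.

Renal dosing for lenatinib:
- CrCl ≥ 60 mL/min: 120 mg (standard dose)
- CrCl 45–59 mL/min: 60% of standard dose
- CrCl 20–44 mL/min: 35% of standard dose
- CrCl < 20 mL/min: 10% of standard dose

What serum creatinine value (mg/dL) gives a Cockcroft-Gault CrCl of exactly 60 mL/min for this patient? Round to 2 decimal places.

1.59 mg/dL

Standard dose requires CrCl ≥ 60 mL/min.
Set (140 − 33) × 75.7 × 0.85 / (72 × SCr) = 60
SCr = (140 − 33) × 75.7 × 0.85 / (72 × 60) = 1.594 mg/dL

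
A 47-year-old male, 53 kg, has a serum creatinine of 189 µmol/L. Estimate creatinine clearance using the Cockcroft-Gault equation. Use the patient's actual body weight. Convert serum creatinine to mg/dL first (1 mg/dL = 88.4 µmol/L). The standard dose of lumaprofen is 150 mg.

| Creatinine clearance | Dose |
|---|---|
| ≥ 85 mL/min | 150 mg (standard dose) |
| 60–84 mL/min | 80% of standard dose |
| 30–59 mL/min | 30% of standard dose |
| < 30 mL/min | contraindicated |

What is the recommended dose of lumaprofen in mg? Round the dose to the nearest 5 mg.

45 mg

SCr = 189 / 88.4 = 2.138 mg/dL
CrCl = (140 − 47) × 53 / (72 × 2.138) = 4929.0 / 153.94 ≈ 32.0 mL/min
CrCl ≈ 32 mL/min → bracket 30–59 mL/min.
30% of 150 mg = 45 mg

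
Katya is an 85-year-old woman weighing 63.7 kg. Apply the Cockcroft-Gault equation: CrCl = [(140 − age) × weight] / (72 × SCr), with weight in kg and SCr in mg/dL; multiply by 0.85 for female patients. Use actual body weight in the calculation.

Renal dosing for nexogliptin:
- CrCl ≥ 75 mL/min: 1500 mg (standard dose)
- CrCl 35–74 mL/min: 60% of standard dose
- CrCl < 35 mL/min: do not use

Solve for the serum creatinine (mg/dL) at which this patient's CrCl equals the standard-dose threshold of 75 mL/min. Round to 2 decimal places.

0.55 mg/dL

Standard dose requires CrCl ≥ 75 mL/min.
Set (140 − 85) × 63.7 × 0.85 / (72 × SCr) = 75
SCr = (140 − 85) × 63.7 × 0.85 / (72 × 75) = 0.551 mg/dL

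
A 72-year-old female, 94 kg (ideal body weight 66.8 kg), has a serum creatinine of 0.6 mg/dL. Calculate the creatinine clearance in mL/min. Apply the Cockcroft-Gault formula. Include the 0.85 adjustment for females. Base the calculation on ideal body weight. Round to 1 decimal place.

89.4 mL/min

CrCl = (140 − 72) × 66.8 / (72 × 0.6) × 0.85 = 4542.4 / 43.20 × 0.85 ≈ 89.4 mL/min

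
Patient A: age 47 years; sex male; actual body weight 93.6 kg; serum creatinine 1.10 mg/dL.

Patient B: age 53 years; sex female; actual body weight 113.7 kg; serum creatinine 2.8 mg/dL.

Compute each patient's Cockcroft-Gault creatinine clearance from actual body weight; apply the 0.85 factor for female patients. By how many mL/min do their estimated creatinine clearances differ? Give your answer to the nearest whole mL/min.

68 mL/min

Patient A: CrCl = (140 − 47) × 93.6 / (72 × 1.1) = 8704.8 / 79.20 ≈ 109.9 mL/min
Patient B: CrCl = (140 − 53) × 113.7 / (72 × 2.8) × 0.85 = 9891.9 / 201.60 × 0.85 ≈ 41.7 mL/min
|109.9 − 41.7| = 68.2 mL/min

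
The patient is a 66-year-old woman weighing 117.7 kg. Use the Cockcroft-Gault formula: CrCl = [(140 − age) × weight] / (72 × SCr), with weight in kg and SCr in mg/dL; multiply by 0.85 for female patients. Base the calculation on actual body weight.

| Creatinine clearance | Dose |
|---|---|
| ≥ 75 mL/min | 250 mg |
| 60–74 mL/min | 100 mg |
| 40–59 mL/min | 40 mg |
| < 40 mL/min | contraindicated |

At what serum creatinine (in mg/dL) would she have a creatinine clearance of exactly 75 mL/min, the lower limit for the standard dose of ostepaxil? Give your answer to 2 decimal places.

Standard dose requires CrCl ≥ 75 mL/min.
Set (140 − 66) × 117.7 × 0.85 / (72 × SCr) = 75
SCr = (140 − 66) × 117.7 × 0.85 / (72 × 75) = 1.371 mg/dL

1.37 mg/dL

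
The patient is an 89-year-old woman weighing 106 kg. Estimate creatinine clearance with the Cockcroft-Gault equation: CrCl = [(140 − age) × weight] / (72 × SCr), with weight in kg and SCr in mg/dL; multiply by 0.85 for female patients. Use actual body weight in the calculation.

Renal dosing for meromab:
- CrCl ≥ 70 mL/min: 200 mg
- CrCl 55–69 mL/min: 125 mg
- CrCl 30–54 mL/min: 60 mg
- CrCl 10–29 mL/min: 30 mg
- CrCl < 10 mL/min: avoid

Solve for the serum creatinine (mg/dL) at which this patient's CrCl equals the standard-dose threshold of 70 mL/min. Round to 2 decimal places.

Standard dose requires CrCl ≥ 70 mL/min.
Set (140 − 89) × 106 × 0.85 / (72 × SCr) = 70
SCr = (140 − 89) × 106 × 0.85 / (72 × 70) = 0.912 mg/dL

0.91 mg/dL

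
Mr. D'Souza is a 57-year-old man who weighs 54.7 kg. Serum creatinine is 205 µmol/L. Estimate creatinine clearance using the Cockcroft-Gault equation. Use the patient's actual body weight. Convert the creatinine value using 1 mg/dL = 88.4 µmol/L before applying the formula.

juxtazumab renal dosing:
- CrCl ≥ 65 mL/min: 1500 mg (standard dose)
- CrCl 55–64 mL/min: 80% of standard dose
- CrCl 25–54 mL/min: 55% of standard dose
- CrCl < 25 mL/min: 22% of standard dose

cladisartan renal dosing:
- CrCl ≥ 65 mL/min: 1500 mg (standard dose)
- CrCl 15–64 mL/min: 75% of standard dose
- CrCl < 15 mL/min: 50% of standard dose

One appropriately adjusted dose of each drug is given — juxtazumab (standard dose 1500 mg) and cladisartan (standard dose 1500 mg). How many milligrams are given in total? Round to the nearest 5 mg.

1950 mg

SCr = 205 / 88.4 = 2.319 mg/dL
CrCl = (140 − 57) × 54.7 / (72 × 2.319) = 4540.1 / 166.97 ≈ 27.2 mL/min
CrCl ≈ 27 mL/min.
juxtazumab: 25–54 mL/min → 55% of 1500 mg = 825 mg.
cladisartan: 15–64 mL/min → 75% of 1500 mg = 1125 mg.
Total = 825 + 1125 = 1950 mg.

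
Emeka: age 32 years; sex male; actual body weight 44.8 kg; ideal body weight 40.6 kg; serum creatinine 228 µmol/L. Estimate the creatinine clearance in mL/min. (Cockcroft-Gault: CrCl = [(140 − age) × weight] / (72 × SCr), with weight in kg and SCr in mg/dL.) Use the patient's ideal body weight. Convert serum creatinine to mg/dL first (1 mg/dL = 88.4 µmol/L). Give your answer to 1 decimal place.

SCr = 228 / 88.4 = 2.579 mg/dL
CrCl = (140 − 32) × 40.6 / (72 × 2.579) = 4384.8 / 185.69 ≈ 23.6 mL/min

23.6 mL/min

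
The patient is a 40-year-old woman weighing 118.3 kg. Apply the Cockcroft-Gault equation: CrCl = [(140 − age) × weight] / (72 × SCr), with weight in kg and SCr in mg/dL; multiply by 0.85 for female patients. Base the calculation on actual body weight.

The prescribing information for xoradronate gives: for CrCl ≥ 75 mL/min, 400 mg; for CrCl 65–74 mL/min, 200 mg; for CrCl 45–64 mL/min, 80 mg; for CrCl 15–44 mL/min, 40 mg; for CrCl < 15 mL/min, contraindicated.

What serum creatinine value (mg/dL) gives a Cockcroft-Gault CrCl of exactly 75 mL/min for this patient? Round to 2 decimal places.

Standard dose requires CrCl ≥ 75 mL/min.
Set (140 − 40) × 118.3 × 0.85 / (72 × SCr) = 75
SCr = (140 − 40) × 118.3 × 0.85 / (72 × 75) = 1.862 mg/dL

1.86 mg/dL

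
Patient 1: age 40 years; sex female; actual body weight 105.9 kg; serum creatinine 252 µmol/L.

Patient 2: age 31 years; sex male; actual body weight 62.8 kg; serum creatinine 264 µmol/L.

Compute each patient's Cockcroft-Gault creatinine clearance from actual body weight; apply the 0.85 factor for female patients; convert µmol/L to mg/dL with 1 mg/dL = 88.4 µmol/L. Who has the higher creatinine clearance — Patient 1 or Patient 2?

Patient 1: SCr = 252 / 88.4 = 2.851 mg/dL
Patient 1: CrCl = (140 − 40) × 105.9 / (72 × 2.851) × 0.85 = 10590.0 / 205.27 × 0.85 ≈ 43.9 mL/min
Patient 2: SCr = 264 / 88.4 = 2.986 mg/dL
Patient 2: CrCl = (140 − 31) × 62.8 / (72 × 2.986) = 6845.2 / 214.99 ≈ 31.8 mL/min
43.9 vs 31.8 mL/min → Patient 1 is higher.

Patient 1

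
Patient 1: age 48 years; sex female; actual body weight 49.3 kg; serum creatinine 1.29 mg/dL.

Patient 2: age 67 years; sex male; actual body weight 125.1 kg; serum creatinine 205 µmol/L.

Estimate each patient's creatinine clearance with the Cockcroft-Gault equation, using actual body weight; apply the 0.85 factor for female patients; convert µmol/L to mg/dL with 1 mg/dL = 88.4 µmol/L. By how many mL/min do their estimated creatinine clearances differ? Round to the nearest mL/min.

Patient 1: CrCl = (140 − 48) × 49.3 / (72 × 1.29) × 0.85 = 4535.6 / 92.88 × 0.85 ≈ 41.5 mL/min
Patient 2: SCr = 205 / 88.4 = 2.319 mg/dL
Patient 2: CrCl = (140 − 67) × 125.1 / (72 × 2.319) = 9132.3 / 166.97 ≈ 54.7 mL/min
|41.5 − 54.7| = 13.2 mL/min

13 mL/min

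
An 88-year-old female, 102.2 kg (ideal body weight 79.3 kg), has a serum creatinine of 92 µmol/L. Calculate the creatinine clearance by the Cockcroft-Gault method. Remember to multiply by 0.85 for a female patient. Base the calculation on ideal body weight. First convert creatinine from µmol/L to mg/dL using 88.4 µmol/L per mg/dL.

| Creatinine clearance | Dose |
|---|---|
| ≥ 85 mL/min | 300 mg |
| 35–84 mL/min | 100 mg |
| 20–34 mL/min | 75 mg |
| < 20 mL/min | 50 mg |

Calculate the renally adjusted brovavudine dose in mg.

100 mg

SCr = 92 / 88.4 = 1.041 mg/dL
CrCl = (140 − 88) × 79.3 / (72 × 1.041) × 0.85 = 4123.6 / 74.95 × 0.85 ≈ 46.8 mL/min
CrCl ≈ 47 mL/min → bracket 35–84 mL/min.
Dose for this bracket: 100 mg.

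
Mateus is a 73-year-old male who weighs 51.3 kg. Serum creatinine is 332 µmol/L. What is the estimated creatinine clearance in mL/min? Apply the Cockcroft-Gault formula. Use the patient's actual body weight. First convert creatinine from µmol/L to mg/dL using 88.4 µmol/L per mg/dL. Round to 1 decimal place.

12.7 mL/min

SCr = 332 / 88.4 = 3.756 mg/dL
CrCl = (140 − 73) × 51.3 / (72 × 3.756) = 3437.1 / 270.43 ≈ 12.7 mL/min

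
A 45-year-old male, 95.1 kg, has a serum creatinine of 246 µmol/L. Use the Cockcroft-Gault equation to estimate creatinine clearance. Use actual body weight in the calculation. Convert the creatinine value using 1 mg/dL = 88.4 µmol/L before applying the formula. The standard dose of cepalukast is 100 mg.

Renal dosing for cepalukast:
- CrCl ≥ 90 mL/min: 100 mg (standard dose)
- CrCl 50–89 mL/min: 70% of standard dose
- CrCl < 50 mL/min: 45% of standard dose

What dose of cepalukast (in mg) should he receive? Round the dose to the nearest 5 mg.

SCr = 246 / 88.4 = 2.783 mg/dL
CrCl = (140 − 45) × 95.1 / (72 × 2.783) = 9034.5 / 200.38 ≈ 45.1 mL/min
CrCl ≈ 45 mL/min → bracket < 50 mL/min.
45% of 100 mg = 45 mg

45 mg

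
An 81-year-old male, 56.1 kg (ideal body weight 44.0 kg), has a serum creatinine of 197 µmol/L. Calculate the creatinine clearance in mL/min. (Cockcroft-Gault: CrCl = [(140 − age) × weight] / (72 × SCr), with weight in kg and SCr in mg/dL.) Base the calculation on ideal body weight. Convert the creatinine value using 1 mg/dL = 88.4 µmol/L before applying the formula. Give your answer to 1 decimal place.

16.2 mL/min

SCr = 197 / 88.4 = 2.229 mg/dL
CrCl = (140 − 81) × 44 / (72 × 2.229) = 2596.0 / 160.49 ≈ 16.2 mL/min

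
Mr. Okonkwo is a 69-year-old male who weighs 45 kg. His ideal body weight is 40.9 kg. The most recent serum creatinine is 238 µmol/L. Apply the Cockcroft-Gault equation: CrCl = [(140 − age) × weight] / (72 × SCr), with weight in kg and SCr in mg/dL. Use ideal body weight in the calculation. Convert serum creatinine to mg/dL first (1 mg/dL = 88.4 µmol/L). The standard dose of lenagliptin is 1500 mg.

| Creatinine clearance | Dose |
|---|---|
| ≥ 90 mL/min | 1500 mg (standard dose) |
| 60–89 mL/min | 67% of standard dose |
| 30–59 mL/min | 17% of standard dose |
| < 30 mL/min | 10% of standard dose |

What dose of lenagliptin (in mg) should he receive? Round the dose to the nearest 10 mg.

SCr = 238 / 88.4 = 2.692 mg/dL
CrCl = (140 − 69) × 40.9 / (72 × 2.692) = 2903.9 / 193.82 ≈ 15.0 mL/min
CrCl ≈ 15 mL/min → bracket < 30 mL/min.
10% of 1500 mg = 150 mg

150 mg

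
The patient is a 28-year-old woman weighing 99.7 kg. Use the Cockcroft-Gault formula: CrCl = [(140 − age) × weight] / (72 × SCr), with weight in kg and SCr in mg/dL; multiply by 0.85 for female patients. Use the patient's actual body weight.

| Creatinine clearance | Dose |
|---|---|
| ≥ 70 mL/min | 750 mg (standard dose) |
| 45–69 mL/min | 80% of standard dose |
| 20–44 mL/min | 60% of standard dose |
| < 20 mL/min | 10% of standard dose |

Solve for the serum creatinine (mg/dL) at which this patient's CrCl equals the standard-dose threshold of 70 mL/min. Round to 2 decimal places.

Standard dose requires CrCl ≥ 70 mL/min.
Set (140 − 28) × 99.7 × 0.85 / (72 × SCr) = 70
SCr = (140 − 28) × 99.7 × 0.85 / (72 × 70) = 1.883 mg/dL

1.88 mg/dL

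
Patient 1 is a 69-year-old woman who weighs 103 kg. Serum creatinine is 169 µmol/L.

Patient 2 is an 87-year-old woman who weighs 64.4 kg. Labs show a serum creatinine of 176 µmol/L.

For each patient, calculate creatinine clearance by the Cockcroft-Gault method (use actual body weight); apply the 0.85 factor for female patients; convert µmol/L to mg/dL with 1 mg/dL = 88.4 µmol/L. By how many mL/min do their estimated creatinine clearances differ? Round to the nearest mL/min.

Patient 1: SCr = 169 / 88.4 = 1.912 mg/dL
Patient 1: CrCl = (140 − 69) × 103 / (72 × 1.912) × 0.85 = 7313.0 / 137.66 × 0.85 ≈ 45.2 mL/min
Patient 2: SCr = 176 / 88.4 = 1.991 mg/dL
Patient 2: CrCl = (140 − 87) × 64.4 / (72 × 1.991) × 0.85 = 3413.2 / 143.35 × 0.85 ≈ 20.2 mL/min
|45.2 − 20.2| = 25.0 mL/min

25 mL/min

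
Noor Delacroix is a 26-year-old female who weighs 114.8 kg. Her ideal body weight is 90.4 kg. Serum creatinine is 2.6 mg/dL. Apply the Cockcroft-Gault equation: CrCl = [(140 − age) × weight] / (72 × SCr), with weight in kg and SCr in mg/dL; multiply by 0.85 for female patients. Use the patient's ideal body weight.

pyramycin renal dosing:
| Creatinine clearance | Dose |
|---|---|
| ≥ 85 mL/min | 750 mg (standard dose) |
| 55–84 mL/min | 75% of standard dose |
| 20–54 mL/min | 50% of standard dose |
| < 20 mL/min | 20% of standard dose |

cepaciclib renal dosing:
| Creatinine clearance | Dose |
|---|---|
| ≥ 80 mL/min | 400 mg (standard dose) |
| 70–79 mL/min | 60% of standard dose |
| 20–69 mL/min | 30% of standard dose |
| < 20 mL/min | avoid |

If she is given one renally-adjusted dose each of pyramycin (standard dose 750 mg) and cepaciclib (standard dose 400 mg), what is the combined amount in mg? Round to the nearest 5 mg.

495 mg

CrCl = (140 − 26) × 90.4 / (72 × 2.6) × 0.85 = 10305.6 / 187.20 × 0.85 ≈ 46.8 mL/min
CrCl ≈ 47 mL/min.
pyramycin: 20–54 mL/min → 50% of 750 mg = 375 mg.
cepaciclib: 20–69 mL/min → 30% of 400 mg = 120 mg.
Total = 375 + 120 = 495 mg.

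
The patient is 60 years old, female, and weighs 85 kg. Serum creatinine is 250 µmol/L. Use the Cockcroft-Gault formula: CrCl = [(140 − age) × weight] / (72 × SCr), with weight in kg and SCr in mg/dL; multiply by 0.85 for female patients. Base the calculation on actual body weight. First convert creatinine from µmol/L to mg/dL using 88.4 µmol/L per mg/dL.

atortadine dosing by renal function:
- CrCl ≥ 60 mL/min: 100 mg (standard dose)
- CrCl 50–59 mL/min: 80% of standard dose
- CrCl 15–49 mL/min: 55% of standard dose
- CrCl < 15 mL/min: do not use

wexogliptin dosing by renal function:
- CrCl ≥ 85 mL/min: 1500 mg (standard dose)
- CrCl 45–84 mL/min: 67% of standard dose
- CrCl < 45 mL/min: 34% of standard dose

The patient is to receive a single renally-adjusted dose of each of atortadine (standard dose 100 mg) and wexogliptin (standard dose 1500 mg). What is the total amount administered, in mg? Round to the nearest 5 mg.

SCr = 250 / 88.4 = 2.828 mg/dL
CrCl = (140 − 60) × 85 / (72 × 2.828) × 0.85 = 6800.0 / 203.62 × 0.85 ≈ 28.4 mL/min
CrCl ≈ 28 mL/min.
atortadine: 15–49 mL/min → 55% of 100 mg = 55 mg.
wexogliptin: < 45 mL/min → 34% of 1500 mg = 510 mg.
Total = 55 + 510 = 565 mg.

565 mg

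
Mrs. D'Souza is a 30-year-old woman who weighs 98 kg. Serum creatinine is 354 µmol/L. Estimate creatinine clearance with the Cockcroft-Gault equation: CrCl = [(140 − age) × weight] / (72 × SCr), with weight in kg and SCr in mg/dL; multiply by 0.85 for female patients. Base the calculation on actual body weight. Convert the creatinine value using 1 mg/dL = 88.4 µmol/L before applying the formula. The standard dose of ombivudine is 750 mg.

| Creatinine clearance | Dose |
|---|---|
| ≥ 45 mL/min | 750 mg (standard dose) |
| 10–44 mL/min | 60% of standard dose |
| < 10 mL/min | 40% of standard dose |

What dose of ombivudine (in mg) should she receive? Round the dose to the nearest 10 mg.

450 mg

SCr = 354 / 88.4 = 4.005 mg/dL
CrCl = (140 − 30) × 98 / (72 × 4.005) × 0.85 = 10780.0 / 288.36 × 0.85 ≈ 31.8 mL/min
CrCl ≈ 32 mL/min → bracket 10–44 mL/min.
60% of 750 mg = 450 mg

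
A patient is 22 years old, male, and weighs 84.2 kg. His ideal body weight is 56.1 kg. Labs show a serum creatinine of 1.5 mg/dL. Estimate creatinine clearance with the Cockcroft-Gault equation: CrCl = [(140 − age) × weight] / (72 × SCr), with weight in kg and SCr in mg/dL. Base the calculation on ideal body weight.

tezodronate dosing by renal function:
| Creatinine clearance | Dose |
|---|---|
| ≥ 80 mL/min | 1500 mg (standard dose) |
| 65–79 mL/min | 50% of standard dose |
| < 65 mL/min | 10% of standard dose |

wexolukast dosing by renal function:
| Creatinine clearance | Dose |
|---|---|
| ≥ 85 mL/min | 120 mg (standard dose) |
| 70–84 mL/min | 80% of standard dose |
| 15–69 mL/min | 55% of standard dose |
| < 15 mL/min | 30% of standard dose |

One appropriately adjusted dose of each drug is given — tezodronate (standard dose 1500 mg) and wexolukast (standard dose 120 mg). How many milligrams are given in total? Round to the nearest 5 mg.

215 mg

CrCl = (140 − 22) × 56.1 / (72 × 1.5) = 6619.8 / 108.00 ≈ 61.3 mL/min
CrCl ≈ 61 mL/min.
tezodronate: < 65 mL/min → 10% of 1500 mg = 150 mg.
wexolukast: 15–69 mL/min → 55% of 120 mg = 66 mg.
Total = 150 + 66 = 216 mg.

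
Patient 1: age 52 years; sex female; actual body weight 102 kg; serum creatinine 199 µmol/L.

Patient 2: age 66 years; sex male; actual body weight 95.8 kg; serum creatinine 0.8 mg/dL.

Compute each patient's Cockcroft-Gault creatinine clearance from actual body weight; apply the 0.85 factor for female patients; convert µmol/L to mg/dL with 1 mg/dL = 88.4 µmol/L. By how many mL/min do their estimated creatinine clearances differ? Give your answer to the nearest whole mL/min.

76 mL/min

Patient 1: SCr = 199 / 88.4 = 2.251 mg/dL
Patient 1: CrCl = (140 − 52) × 102 / (72 × 2.251) × 0.85 = 8976.0 / 162.07 × 0.85 ≈ 47.1 mL/min
Patient 2: CrCl = (140 − 66) × 95.8 / (72 × 0.8) = 7089.2 / 57.60 ≈ 123.1 mL/min
|47.1 − 123.1| = 76.0 mL/min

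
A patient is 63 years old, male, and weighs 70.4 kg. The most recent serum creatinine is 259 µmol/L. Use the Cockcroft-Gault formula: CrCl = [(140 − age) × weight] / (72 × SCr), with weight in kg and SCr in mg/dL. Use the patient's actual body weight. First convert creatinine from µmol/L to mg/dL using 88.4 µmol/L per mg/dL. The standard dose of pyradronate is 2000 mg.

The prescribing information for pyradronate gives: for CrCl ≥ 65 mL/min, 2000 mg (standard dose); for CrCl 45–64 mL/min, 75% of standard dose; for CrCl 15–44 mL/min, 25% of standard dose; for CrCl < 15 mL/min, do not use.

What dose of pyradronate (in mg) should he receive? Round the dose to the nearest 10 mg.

SCr = 259 / 88.4 = 2.93 mg/dL
CrCl = (140 − 63) × 70.4 / (72 × 2.93) = 5420.8 / 210.96 ≈ 25.7 mL/min
CrCl ≈ 26 mL/min → bracket 15–44 mL/min.
25% of 2000 mg = 500 mg

500 mg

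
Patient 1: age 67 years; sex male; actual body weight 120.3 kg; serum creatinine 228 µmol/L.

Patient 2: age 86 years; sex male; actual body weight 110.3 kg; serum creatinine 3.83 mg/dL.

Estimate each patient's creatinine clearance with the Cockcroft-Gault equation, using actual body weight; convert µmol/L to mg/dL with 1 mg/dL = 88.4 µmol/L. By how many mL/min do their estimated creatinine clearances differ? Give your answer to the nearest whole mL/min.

Patient 1: SCr = 228 / 88.4 = 2.579 mg/dL
Patient 1: CrCl = (140 − 67) × 120.3 / (72 × 2.579) = 8781.9 / 185.69 ≈ 47.3 mL/min
Patient 2: CrCl = (140 − 86) × 110.3 / (72 × 3.83) = 5956.2 / 275.76 ≈ 21.6 mL/min
|47.3 − 21.6| = 25.7 mL/min

26 mL/min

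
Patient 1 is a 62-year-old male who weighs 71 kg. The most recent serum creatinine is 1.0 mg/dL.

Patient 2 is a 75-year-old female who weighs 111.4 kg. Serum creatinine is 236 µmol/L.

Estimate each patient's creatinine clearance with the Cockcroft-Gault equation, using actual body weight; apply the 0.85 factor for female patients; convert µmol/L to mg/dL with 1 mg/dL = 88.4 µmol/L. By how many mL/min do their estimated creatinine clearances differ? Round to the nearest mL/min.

45 mL/min

Patient 1: CrCl = (140 − 62) × 71 / (72 × 1) = 5538.0 / 72.00 ≈ 76.9 mL/min
Patient 2: SCr = 236 / 88.4 = 2.67 mg/dL
Patient 2: CrCl = (140 − 75) × 111.4 / (72 × 2.67) × 0.85 = 7241.0 / 192.24 × 0.85 ≈ 32.0 mL/min
|76.9 − 32.0| = 44.9 mL/min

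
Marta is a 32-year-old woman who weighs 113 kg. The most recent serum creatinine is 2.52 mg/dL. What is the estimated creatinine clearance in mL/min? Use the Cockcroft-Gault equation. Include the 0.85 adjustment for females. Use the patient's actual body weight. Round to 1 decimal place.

CrCl = (140 − 32) × 113 / (72 × 2.52) × 0.85 = 12204.0 / 181.44 × 0.85 ≈ 57.2 mL/min

57.2 mL/min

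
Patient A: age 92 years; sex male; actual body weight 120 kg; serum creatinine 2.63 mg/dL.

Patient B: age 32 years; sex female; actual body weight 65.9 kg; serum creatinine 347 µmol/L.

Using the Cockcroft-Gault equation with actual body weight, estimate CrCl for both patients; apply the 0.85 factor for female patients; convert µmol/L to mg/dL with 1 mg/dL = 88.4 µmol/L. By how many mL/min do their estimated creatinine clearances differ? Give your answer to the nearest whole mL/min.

9 mL/min

Patient A: CrCl = (140 − 92) × 120 / (72 × 2.63) = 5760.0 / 189.36 ≈ 30.4 mL/min
Patient B: SCr = 347 / 88.4 = 3.925 mg/dL
Patient B: CrCl = (140 − 32) × 65.9 / (72 × 3.925) × 0.85 = 7117.2 / 282.60 × 0.85 ≈ 21.4 mL/min
|30.4 − 21.4| = 9.0 mL/min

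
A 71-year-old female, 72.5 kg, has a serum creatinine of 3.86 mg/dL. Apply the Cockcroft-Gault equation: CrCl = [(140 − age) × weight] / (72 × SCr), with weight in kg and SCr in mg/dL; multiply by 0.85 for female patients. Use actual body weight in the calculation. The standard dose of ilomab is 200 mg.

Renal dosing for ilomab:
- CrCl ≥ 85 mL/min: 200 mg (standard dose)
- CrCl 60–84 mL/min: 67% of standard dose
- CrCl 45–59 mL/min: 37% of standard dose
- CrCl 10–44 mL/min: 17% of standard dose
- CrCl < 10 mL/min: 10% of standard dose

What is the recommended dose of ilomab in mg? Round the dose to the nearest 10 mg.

30 mg

CrCl = (140 − 71) × 72.5 / (72 × 3.86) × 0.85 = 5002.5 / 277.92 × 0.85 ≈ 15.3 mL/min
CrCl ≈ 15 mL/min → bracket 10–44 mL/min.
17% of 200 mg = 34 mg → 30 mg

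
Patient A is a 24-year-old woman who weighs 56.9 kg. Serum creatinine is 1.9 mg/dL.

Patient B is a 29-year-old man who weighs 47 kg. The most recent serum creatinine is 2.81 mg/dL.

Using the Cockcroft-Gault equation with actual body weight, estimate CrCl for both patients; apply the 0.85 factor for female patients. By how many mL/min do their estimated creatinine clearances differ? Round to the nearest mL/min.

Patient A: CrCl = (140 − 24) × 56.9 / (72 × 1.9) × 0.85 = 6600.4 / 136.80 × 0.85 ≈ 41.0 mL/min
Patient B: CrCl = (140 − 29) × 47 / (72 × 2.81) = 5217.0 / 202.32 ≈ 25.8 mL/min
|41.0 − 25.8| = 15.2 mL/min

15 mL/min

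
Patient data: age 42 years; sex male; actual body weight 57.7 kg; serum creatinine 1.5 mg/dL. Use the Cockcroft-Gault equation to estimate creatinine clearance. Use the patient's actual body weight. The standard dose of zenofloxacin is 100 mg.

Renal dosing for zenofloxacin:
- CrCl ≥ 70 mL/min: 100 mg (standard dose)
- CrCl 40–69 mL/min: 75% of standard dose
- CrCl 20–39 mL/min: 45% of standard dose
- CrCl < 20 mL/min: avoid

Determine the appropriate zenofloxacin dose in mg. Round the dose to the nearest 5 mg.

CrCl = (140 − 42) × 57.7 / (72 × 1.5) = 5654.6 / 108.00 ≈ 52.4 mL/min
CrCl ≈ 52 mL/min → bracket 40–69 mL/min.
75% of 100 mg = 75 mg

75 mg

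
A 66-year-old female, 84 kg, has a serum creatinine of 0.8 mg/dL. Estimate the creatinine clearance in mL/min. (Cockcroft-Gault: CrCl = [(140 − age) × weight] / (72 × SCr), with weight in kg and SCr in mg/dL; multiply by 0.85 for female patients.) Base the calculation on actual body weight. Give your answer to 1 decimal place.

91.7 mL/min

CrCl = (140 − 66) × 84 / (72 × 0.8) × 0.85 = 6216.0 / 57.60 × 0.85 ≈ 91.7 mL/min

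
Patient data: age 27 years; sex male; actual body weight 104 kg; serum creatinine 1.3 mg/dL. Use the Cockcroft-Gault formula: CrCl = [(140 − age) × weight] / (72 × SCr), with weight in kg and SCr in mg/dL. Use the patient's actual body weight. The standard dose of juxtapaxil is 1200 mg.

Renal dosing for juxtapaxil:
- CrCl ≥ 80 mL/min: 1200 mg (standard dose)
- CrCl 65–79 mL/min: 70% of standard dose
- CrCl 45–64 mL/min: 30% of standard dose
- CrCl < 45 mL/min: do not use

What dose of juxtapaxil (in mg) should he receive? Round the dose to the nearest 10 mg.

CrCl = (140 − 27) × 104 / (72 × 1.3) = 11752.0 / 93.60 ≈ 125.6 mL/min
CrCl ≈ 126 mL/min → bracket ≥ 80 mL/min.
100% of 1200 mg = 1200 mg

1200 mg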